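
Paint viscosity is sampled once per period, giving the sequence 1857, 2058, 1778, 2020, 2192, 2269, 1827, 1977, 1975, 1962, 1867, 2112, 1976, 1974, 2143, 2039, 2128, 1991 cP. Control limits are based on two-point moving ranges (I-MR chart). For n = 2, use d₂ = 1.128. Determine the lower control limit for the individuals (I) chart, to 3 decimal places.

1608.181

X̄ = (1857 + 2058 + 1778 + 2020 + 2192 + 2269 + 1827 + 1977 + 1975 + 1962 + 1867 + 2112 + 1976 + 1974 + 2143 + 2039 + 2128 + 1991) / 18 = 2008.0556
Moving ranges: 201, 280, 242, 172, 77, 442, 150, 2, 13, 95, 245, 136, 2, 169, 104, 89, 137; M̄R̄ = 2556.0000 / 17 = 150.3529
LCL = X̄ − 3·M̄R̄/d₂ = 2008.0556 − 3 × 150.3529 / 1.128 = 1608.1807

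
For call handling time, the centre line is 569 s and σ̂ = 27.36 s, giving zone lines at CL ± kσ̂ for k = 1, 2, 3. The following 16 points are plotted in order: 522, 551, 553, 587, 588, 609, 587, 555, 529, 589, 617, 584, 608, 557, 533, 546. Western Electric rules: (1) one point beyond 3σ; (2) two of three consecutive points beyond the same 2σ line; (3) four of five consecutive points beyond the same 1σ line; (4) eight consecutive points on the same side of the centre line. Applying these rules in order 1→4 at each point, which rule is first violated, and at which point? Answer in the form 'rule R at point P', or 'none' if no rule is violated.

none

Zone of each point (C = within 1σ̂, B = 1σ̂–2σ̂, A = 2σ̂–3σ̂, * = beyond 3σ̂; sign = side of CL): 1:-B, 2:-C, 3:-C, 4:+C, 5:+C, 6:+B, 7:+C, 8:-C, 9:-B, 10:+C, 11:+B, 12:+C, 13:+B, 14:-C, 15:-B, 16:-C
No rule fires across all 16 points.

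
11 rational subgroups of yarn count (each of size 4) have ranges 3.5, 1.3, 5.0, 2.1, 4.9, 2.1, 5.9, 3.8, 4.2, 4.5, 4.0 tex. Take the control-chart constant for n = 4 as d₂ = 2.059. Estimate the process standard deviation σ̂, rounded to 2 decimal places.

1.82

R̄ = (3.5 + 1.3 + 5.0 + 2.1 + 4.9 + 2.1 + 5.9 + 3.8 + 4.2 + 4.5 + 4.0) / 11 = 3.7545
σ̂ = R̄ / d₂ = 3.7545 / 2.059 = 1.8235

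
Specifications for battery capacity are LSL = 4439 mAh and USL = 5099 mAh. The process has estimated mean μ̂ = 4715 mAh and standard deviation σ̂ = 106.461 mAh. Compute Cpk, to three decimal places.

0.864

Cpu = (USL − μ̂) / (3σ̂) = (5099 − 4715) / (3 × 106.461) = 1.2023; Cpl = (μ̂ − LSL) / (3σ̂) = (4715 − 4439) / (3 × 106.461) = 0.8642; Cpk = min(Cpu, Cpl) = 0.8642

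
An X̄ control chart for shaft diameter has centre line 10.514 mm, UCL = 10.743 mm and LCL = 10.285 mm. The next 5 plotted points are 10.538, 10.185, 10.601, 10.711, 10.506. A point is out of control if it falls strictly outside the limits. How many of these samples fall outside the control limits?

1

Compare each point to [10.285, 10.743]: sample 2 = 10.185 < LCL.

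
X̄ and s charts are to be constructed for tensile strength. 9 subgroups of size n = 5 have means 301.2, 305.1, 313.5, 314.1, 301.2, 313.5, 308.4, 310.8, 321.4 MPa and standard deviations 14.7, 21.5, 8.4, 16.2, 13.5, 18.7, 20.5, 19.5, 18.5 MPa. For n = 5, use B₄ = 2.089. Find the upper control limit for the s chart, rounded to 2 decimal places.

s̄ = (14.7 + 21.5 + 8.4 + 16.2 + 13.5 + 18.7 + 20.5 + 19.5 + 18.5) / 9 = 16.8333
UCL_s = B₄·s̄ = 2.089 × 16.8333 = 35.1648

35.16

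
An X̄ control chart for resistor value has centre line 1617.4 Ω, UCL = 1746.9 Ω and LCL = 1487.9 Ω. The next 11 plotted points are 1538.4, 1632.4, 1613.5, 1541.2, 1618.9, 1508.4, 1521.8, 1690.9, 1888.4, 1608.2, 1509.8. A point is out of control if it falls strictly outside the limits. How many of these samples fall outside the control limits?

1

Compare each point to [1487.9, 1746.9]: sample 9 = 1888.4 > UCL.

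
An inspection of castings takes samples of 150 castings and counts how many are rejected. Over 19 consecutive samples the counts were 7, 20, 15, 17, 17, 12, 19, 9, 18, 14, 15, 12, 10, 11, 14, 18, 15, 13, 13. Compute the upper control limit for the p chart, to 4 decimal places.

p̄ = Σdᵢ / (k·n) = 269 / (19 × 150) = 0.09439
UCL = p̄ + 3·√(p̄(1−p̄)/n) = 0.09439 + 3 × √(0.09439×0.90561/150) = 0.09439 + 3 × 0.02387 = 0.16600

0.1660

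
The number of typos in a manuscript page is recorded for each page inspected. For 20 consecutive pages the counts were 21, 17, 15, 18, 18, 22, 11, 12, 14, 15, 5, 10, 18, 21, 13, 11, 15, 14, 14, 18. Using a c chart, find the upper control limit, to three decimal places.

26.758

c̄ = (21 + 17 + 15 + 18 + 18 + 22 + 11 + 12 + 14 + 15 + 5 + 10 + 18 + 21 + 13 + 11 + 15 + 14 + 14 + 18) / 20 = 302 / 20 = 15.1000
UCL = c̄ + 3√c̄ = 15.1000 + 3 × √15.1000 = 15.1000 + 3 × 3.8859 = 26.7576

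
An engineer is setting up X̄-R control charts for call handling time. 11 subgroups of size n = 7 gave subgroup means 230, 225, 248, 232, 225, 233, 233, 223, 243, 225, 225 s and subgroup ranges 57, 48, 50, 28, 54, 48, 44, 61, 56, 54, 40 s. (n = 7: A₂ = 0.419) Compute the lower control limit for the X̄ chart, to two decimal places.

X̄̄ = (230 + 225 + 248 + 232 + 225 + 233 + 233 + 223 + 243 + 225 + 225) / 11 = 2542.0000 / 11 = 231.0909
R̄ = (57 + 48 + 50 + 28 + 54 + 48 + 44 + 61 + 56 + 54 + 40) / 11 = 540.0000 / 11 = 49.0909
LCL = X̄̄ − A₂·R̄ = 231.0909 − 0.419 × 49.0909 = 210.5218

210.52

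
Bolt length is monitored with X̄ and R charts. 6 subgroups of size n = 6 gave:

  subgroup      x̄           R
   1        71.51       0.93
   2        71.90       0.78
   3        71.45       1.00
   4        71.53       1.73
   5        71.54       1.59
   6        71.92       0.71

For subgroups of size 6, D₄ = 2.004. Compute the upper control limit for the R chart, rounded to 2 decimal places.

2.25

R̄ = (0.93 + 0.78 + 1.00 + 1.73 + 1.59 + 0.71) / 6 = 6.7400 / 6 = 1.1233
UCL_R = D₄·R̄ = 2.004 × 1.1233 = 2.2512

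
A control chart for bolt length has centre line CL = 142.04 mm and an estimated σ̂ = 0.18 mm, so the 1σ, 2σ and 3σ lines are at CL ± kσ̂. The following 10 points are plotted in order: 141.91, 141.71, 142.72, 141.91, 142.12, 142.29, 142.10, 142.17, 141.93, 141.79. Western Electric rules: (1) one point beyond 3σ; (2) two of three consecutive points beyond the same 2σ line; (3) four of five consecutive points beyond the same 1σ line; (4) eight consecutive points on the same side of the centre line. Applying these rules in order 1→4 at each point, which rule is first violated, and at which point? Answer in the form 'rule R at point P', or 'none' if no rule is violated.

rule 1 at point 3

Zone of each point (C = within 1σ̂, B = 1σ̂–2σ̂, A = 2σ̂–3σ̂, * = beyond 3σ̂; sign = side of CL): 1:-C, 2:-B, 3:+*, 4:-C, 5:+C, 6:+B, 7:+C, 8:+C, 9:-C, 10:-B
Rule 1 (one point beyond the 3σ limits) is satisfied at point 3.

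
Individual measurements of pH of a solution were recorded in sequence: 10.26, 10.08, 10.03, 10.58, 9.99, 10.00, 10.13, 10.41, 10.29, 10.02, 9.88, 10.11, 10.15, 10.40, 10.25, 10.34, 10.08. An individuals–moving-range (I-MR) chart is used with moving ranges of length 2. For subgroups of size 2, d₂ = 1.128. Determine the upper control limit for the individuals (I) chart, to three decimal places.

10.732

X̄ = (10.26 + 10.08 + 10.03 + 10.58 + 9.99 + 10.00 + 10.13 + 10.41 + 10.29 + 10.02 + 9.88 + 10.11 + 10.15 + 10.40 + 10.25 + 10.34 + 10.08) / 17 = 10.1765
Moving ranges: 0.18, 0.05, 0.55, 0.59, 0.01, 0.13, 0.28, 0.12, 0.27, 0.14, 0.23, 0.04, 0.25, 0.15, 0.09, 0.26; M̄R̄ = 3.3400 / 16 = 0.2087
UCL = X̄ + 3·M̄R̄/d₂ = 10.1765 + 3 × 0.2087 / 1.128 = 10.7317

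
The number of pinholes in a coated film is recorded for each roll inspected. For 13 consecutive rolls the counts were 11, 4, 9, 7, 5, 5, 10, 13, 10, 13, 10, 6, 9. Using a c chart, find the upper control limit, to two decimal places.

17.42

c̄ = (11 + 4 + 9 + 7 + 5 + 5 + 10 + 13 + 10 + 13 + 10 + 6 + 9) / 13 = 112 / 13 = 8.6154
UCL = c̄ + 3√c̄ = 8.6154 + 3 × √8.6154 = 8.6154 + 3 × 2.9352 = 17.4210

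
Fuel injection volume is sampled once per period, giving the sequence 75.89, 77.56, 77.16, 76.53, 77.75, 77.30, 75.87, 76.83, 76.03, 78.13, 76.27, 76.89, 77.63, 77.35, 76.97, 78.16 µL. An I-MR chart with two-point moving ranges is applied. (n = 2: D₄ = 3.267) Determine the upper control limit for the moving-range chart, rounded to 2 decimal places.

3.21

Moving ranges: 1.67, 0.40, 0.63, 1.22, 0.45, 1.43, 0.96, 0.80, 2.10, 1.86, 0.62, 0.74, 0.28, 0.38, 1.19; M̄R̄ = 14.7300 / 15 = 0.9820
UCL_MR = D₄·M̄R̄ = 3.267 × 0.9820 = 3.2082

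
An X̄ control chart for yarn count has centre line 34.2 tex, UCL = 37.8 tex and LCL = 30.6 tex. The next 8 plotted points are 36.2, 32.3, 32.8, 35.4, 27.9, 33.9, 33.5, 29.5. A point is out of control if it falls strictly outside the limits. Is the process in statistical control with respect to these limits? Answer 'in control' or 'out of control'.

out of control

Compare each point to [30.6, 37.8]: sample 5 = 27.9 < LCL; sample 8 = 29.5 < LCL.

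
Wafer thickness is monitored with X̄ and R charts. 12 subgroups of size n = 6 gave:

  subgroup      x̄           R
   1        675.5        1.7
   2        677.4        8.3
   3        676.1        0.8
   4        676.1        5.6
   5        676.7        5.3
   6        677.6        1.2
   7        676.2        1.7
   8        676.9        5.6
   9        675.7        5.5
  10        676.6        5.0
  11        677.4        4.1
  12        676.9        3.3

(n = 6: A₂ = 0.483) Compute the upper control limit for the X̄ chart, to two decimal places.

678.53

X̄̄ = (675.5 + 677.4 + 676.1 + 676.1 + 676.7 + 677.6 + 676.2 + 676.9 + 675.7 + 676.6 + 677.4 + 676.9) / 12 = 8119.1000 / 12 = 676.5917
R̄ = (1.7 + 8.3 + 0.8 + 5.6 + 5.3 + 1.2 + 1.7 + 5.6 + 5.5 + 5.0 + 4.1 + 3.3) / 12 = 48.1000 / 12 = 4.0083
UCL = X̄̄ + A₂·R̄ = 676.5917 + 0.483 × 4.0083 = 678.5277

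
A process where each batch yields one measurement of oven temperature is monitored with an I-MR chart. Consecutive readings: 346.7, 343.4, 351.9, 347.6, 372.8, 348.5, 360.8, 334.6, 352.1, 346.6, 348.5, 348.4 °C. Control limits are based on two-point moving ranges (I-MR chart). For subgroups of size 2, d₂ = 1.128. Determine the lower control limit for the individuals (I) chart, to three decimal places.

318.945

X̄ = (346.7 + 343.4 + 351.9 + 347.6 + 372.8 + 348.5 + 360.8 + 334.6 + 352.1 + 346.6 + 348.5 + 348.4) / 12 = 350.1583
Moving ranges: 3.3, 8.5, 4.3, 25.2, 24.3, 12.3, 26.2, 17.5, 5.5, 1.9, 0.1; M̄R̄ = 129.1000 / 11 = 11.7364
LCL = X̄ − 3·M̄R̄/d₂ = 350.1583 − 3 × 11.7364 / 1.128 = 318.9446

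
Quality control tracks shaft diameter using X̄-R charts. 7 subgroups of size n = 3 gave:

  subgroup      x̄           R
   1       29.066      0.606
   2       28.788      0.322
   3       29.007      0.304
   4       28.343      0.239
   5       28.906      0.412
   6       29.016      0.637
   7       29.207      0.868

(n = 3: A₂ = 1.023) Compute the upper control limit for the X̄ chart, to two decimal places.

29.40

X̄̄ = (29.066 + 28.788 + 29.007 + 28.343 + 28.906 + 29.016 + 29.207) / 7 = 202.3330 / 7 = 28.9047
R̄ = (0.606 + 0.322 + 0.304 + 0.239 + 0.412 + 0.637 + 0.868) / 7 = 3.3880 / 7 = 0.4840
UCL = X̄̄ + A₂·R̄ = 28.9047 + 1.023 × 0.4840 = 29.3998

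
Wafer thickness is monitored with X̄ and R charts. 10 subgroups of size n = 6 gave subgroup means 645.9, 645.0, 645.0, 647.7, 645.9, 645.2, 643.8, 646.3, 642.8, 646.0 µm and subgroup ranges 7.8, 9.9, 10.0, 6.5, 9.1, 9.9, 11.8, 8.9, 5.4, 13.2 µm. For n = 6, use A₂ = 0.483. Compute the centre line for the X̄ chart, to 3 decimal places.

645.360

X̄̄ = (645.9 + 645.0 + 645.0 + 647.7 + 645.9 + 645.2 + 643.8 + 646.3 + 642.8 + 646.0) / 10 = 6453.6000 / 10 = 645.3600
CL = X̄̄ = 645.3600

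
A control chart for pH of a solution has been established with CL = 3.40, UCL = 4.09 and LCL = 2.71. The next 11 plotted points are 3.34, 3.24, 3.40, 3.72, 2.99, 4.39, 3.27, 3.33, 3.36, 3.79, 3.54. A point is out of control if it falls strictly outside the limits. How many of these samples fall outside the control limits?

Compare each point to [2.71, 4.09]: sample 6 = 4.39 > UCL.

1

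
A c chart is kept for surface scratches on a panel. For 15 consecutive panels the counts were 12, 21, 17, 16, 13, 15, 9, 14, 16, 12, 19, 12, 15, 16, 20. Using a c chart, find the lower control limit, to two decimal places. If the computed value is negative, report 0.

3.46

c̄ = (12 + 21 + 17 + 16 + 13 + 15 + 9 + 14 + 16 + 12 + 19 + 12 + 15 + 16 + 20) / 15 = 227 / 15 = 15.1333
LCL = c̄ − 3√c̄ = 15.1333 − 3 × 3.8902 = 3.4629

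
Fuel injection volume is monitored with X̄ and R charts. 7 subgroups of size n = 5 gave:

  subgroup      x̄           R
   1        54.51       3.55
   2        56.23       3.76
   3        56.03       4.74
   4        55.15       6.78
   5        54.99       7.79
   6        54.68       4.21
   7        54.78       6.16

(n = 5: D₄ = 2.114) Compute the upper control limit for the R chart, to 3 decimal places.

11.171

R̄ = (3.55 + 3.76 + 4.74 + 6.78 + 7.79 + 4.21 + 6.16) / 7 = 36.9900 / 7 = 5.2843
UCL_R = D₄·R̄ = 2.114 × 5.2843 = 11.1710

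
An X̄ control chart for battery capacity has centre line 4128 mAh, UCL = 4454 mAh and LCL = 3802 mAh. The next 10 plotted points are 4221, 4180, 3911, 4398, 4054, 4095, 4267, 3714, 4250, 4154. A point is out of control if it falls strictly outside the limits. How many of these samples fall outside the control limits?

Compare each point to [3802, 4454]: sample 8 = 3714 < LCL.

1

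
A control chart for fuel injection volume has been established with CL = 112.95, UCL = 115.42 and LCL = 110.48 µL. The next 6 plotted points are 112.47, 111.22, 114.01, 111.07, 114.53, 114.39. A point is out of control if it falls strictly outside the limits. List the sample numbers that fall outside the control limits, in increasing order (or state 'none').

none

All 6 points lie within [110.48, 115.42].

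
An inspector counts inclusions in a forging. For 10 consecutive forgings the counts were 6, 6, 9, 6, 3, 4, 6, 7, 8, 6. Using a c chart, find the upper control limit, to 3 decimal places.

13.509

c̄ = (6 + 6 + 9 + 6 + 3 + 4 + 6 + 7 + 8 + 6) / 10 = 61 / 10 = 6.1000
UCL = c̄ + 3√c̄ = 6.1000 + 3 × √6.1000 = 6.1000 + 3 × 2.4698 = 13.5095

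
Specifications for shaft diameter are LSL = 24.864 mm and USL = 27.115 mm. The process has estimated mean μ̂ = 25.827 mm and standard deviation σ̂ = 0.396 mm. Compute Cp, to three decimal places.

Cp = (USL − LSL) / (6σ̂) = (27.115 − 24.864) / (6 × 0.396) = 2.2510 / 2.3760 = 0.9474

0.947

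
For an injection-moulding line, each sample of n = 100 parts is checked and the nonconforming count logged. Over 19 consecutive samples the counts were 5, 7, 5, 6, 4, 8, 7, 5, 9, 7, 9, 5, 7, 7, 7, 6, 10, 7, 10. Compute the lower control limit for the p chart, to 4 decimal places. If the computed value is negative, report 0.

p̄ = Σdᵢ / (k·n) = 131 / (19 × 100) = 0.06895
LCL = p̄ − 3·√(p̄(1−p̄)/n) = 0.06895 − 3 × 0.02534 = -0.00706 → 0 (negative, so LCL = 0)

0.0000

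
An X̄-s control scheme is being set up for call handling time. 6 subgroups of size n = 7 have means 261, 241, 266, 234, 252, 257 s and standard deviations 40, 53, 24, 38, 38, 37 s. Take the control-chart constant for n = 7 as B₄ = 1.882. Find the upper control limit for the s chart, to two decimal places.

s̄ = (40 + 53 + 24 + 38 + 38 + 37) / 6 = 38.3333
UCL_s = B₄·s̄ = 1.882 × 38.3333 = 72.1433

72.14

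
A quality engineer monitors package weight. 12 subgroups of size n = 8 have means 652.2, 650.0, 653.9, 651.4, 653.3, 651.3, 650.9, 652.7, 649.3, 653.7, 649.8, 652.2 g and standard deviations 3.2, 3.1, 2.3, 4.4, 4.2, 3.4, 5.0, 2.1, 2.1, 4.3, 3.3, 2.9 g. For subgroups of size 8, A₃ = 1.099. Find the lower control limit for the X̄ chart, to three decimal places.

X̄̄ = (652.2 + 650.0 + 653.9 + 651.4 + 653.3 + 651.3 + 650.9 + 652.7 + 649.3 + 653.7 + 649.8 + 652.2) / 12 = 651.7250
s̄ = (3.2 + 3.1 + 2.3 + 4.4 + 4.2 + 3.4 + 5.0 + 2.1 + 2.1 + 4.3 + 3.3 + 2.9) / 12 = 3.3583
LCL = X̄̄ − A₃·s̄ = 651.7250 − 1.099 × 3.3583 = 648.0342

648.034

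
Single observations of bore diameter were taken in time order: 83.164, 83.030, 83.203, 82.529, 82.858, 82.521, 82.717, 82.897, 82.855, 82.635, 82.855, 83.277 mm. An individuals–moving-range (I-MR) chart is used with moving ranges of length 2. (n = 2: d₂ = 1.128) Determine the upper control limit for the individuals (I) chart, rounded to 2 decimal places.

X̄ = (83.164 + 83.030 + 83.203 + 82.529 + 82.858 + 82.521 + 82.717 + 82.897 + 82.855 + 82.635 + 82.855 + 83.277) / 12 = 82.8784
Moving ranges: 0.134, 0.173, 0.674, 0.329, 0.337, 0.196, 0.180, 0.042, 0.220, 0.220, 0.422; M̄R̄ = 2.9270 / 11 = 0.2661
UCL = X̄ + 3·M̄R̄/d₂ = 82.8784 + 3 × 0.2661 / 1.128 = 83.5861

83.59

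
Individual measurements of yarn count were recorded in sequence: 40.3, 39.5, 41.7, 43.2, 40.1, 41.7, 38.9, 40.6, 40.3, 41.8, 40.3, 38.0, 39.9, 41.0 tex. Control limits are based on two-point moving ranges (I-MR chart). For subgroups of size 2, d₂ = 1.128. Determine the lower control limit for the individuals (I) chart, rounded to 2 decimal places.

35.96

X̄ = (40.3 + 39.5 + 41.7 + 43.2 + 40.1 + 41.7 + 38.9 + 40.6 + 40.3 + 41.8 + 40.3 + 38.0 + 39.9 + 41.0) / 14 = 40.5214
Moving ranges: 0.8, 2.2, 1.5, 3.1, 1.6, 2.8, 1.7, 0.3, 1.5, 1.5, 2.3, 1.9, 1.1; M̄R̄ = 22.3000 / 13 = 1.7154
LCL = X̄ − 3·M̄R̄/d₂ = 40.5214 − 3 × 1.7154 / 1.128 = 35.9592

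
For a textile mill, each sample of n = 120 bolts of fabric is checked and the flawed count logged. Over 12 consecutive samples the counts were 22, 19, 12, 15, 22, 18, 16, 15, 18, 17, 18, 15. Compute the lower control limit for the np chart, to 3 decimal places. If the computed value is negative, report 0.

5.720

p̄ = Σdᵢ / (k·n) = 207 / (12 × 120) = 0.14375
LCL = np̄ − 3·√(np̄(1−p̄)) = 17.2500 − 3 × 3.8432 = 5.7204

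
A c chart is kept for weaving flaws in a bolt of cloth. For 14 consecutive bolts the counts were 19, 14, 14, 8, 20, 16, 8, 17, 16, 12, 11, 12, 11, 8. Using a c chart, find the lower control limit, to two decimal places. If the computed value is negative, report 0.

2.35

c̄ = (19 + 14 + 14 + 8 + 20 + 16 + 8 + 17 + 16 + 12 + 11 + 12 + 11 + 8) / 14 = 186 / 14 = 13.2857
LCL = c̄ − 3√c̄ = 13.2857 − 3 × 3.6450 = 2.3508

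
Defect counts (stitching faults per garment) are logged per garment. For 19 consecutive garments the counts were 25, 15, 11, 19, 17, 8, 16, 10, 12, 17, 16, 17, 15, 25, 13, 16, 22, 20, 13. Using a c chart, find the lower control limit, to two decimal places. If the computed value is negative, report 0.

4.10

c̄ = (25 + 15 + 11 + 19 + 17 + 8 + 16 + 10 + 12 + 17 + 16 + 17 + 15 + 25 + 13 + 16 + 22 + 20 + 13) / 19 = 307 / 19 = 16.1579
LCL = c̄ − 3√c̄ = 16.1579 − 3 × 4.0197 = 4.0988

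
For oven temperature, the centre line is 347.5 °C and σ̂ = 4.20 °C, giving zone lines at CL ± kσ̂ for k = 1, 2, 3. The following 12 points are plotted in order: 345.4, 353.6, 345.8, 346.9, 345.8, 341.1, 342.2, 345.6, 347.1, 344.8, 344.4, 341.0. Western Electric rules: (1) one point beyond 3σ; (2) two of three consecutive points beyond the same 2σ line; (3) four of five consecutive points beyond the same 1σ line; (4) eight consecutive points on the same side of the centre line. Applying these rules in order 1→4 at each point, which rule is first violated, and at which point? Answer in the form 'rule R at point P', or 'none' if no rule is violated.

Zone of each point (C = within 1σ̂, B = 1σ̂–2σ̂, A = 2σ̂–3σ̂, * = beyond 3σ̂; sign = side of CL): 1:-C, 2:+B, 3:-C, 4:-C, 5:-C, 6:-B, 7:-B, 8:-C, 9:-C, 10:-C, 11:-C, 12:-B
Rule 4 (eight consecutive points on the same side of the centre line) is satisfied at point 10.

rule 4 at point 10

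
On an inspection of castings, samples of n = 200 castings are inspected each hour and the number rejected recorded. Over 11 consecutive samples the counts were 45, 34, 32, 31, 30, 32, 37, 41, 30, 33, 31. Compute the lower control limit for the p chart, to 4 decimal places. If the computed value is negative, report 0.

p̄ = Σdᵢ / (k·n) = 376 / (11 × 200) = 0.17091
LCL = p̄ − 3·√(p̄(1−p̄)/n) = 0.17091 − 3 × 0.02662 = 0.09106

0.0911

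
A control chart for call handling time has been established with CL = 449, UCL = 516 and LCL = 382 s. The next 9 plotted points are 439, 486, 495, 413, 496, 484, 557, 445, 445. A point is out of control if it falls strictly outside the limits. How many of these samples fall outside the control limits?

1

Compare each point to [382, 516]: sample 7 = 557 > UCL.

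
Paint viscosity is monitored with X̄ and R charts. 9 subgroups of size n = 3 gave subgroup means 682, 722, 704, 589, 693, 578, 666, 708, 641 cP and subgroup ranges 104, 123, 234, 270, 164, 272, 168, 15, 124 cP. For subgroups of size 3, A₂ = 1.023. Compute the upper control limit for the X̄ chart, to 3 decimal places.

X̄̄ = (682 + 722 + 704 + 589 + 693 + 578 + 666 + 708 + 641) / 9 = 5983.0000 / 9 = 664.7778
R̄ = (104 + 123 + 234 + 270 + 164 + 272 + 168 + 15 + 124) / 9 = 1474.0000 / 9 = 163.7778
UCL = X̄̄ + A₂·R̄ = 664.7778 + 1.023 × 163.7778 = 832.3224

832.322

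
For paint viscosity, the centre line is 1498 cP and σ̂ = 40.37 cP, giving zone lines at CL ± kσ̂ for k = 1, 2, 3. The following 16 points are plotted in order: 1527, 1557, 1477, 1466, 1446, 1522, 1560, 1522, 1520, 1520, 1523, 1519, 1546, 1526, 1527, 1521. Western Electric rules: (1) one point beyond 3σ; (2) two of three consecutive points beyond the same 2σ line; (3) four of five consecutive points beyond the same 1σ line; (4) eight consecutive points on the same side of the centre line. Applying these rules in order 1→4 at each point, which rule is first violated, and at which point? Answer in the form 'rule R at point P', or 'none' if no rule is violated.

rule 4 at point 13

Zone of each point (C = within 1σ̂, B = 1σ̂–2σ̂, A = 2σ̂–3σ̂, * = beyond 3σ̂; sign = side of CL): 1:+C, 2:+B, 3:-C, 4:-C, 5:-B, 6:+C, 7:+B, 8:+C, 9:+C, 10:+C, 11:+C, 12:+C, 13:+B, 14:+C, 15:+C, 16:+C
Rule 4 (eight consecutive points on the same side of the centre line) is satisfied at point 13.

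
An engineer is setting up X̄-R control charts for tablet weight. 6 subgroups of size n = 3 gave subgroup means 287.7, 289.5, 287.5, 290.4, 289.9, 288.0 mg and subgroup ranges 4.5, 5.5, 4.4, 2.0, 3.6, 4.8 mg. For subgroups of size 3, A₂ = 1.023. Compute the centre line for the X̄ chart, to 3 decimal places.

288.833

X̄̄ = (287.7 + 289.5 + 287.5 + 290.4 + 289.9 + 288.0) / 6 = 1733.0000 / 6 = 288.8333
CL = X̄̄ = 288.8333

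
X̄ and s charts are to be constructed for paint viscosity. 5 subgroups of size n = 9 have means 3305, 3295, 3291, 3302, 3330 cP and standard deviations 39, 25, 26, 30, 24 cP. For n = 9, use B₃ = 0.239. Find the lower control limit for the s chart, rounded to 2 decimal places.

6.88

s̄ = (39 + 25 + 26 + 30 + 24) / 5 = 28.8000
LCL_s = B₃·s̄ = 0.239 × 28.8000 = 6.8832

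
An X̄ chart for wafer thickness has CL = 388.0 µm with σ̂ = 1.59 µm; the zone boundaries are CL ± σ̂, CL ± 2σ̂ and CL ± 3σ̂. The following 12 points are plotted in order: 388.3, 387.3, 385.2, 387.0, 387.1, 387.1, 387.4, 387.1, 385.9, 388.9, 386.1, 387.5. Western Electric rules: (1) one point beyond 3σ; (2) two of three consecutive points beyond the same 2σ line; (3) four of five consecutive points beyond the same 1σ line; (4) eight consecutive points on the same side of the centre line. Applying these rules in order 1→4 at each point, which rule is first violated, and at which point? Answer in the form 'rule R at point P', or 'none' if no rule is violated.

Zone of each point (C = within 1σ̂, B = 1σ̂–2σ̂, A = 2σ̂–3σ̂, * = beyond 3σ̂; sign = side of CL): 1:+C, 2:-C, 3:-B, 4:-C, 5:-C, 6:-C, 7:-C, 8:-C, 9:-B, 10:+C, 11:-B, 12:-C
Rule 4 (eight consecutive points on the same side of the centre line) is satisfied at point 9.

rule 4 at point 9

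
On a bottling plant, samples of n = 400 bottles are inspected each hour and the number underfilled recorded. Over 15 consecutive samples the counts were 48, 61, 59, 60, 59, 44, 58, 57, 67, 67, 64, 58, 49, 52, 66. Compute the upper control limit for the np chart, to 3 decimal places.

79.049

p̄ = Σdᵢ / (k·n) = 869 / (15 × 400) = 0.14483
UCL = np̄ + 3·√(np̄(1−p̄)) = 57.9333 + 3 × √(57.9333×0.85517) = 57.9333 + 3 × 7.0387 = 79.0493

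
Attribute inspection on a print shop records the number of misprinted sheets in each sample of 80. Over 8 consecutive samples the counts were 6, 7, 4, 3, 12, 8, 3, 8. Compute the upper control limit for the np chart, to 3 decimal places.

p̄ = Σdᵢ / (k·n) = 51 / (8 × 80) = 0.07969
UCL = np̄ + 3·√(np̄(1−p̄)) = 6.3750 + 3 × √(6.3750×0.92031) = 6.3750 + 3 × 2.4222 = 13.6416

13.642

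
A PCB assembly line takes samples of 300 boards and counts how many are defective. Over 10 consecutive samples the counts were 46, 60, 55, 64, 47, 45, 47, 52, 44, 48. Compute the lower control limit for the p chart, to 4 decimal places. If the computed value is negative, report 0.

0.1044

p̄ = Σdᵢ / (k·n) = 508 / (10 × 300) = 0.16933
LCL = p̄ − 3·√(p̄(1−p̄)/n) = 0.16933 − 3 × 0.02165 = 0.10437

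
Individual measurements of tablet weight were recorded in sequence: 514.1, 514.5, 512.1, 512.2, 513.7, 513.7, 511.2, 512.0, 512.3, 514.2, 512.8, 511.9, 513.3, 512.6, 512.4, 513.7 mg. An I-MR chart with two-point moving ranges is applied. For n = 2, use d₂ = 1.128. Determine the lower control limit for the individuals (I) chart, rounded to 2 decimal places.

510.12

X̄ = (514.1 + 514.5 + 512.1 + 512.2 + 513.7 + 513.7 + 511.2 + 512.0 + 512.3 + 514.2 + 512.8 + 511.9 + 513.3 + 512.6 + 512.4 + 513.7) / 16 = 512.9188
Moving ranges: 0.4, 2.4, 0.1, 1.5, 0.0, 2.5, 0.8, 0.3, 1.9, 1.4, 0.9, 1.4, 0.7, 0.2, 1.3; M̄R̄ = 15.8000 / 15 = 1.0533
LCL = X̄ − 3·M̄R̄/d₂ = 512.9188 − 3 × 1.0533 / 1.128 = 510.1173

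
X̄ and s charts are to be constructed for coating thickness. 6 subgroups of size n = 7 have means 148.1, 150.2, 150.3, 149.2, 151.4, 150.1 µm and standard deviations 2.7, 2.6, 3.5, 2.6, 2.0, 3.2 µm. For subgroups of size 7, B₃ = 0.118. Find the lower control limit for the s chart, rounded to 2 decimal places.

0.33

s̄ = (2.7 + 2.6 + 3.5 + 2.6 + 2.0 + 3.2) / 6 = 2.7667
LCL_s = B₃·s̄ = 0.118 × 2.7667 = 0.3265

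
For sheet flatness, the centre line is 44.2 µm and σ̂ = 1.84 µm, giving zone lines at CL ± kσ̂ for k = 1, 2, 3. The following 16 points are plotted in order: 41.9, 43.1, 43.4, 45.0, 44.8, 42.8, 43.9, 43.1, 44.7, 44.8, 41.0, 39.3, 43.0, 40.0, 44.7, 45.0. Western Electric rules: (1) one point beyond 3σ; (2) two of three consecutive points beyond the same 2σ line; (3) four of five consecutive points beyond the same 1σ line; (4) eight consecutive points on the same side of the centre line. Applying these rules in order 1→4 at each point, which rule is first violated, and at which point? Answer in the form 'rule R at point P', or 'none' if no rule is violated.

rule 2 at point 14

Zone of each point (C = within 1σ̂, B = 1σ̂–2σ̂, A = 2σ̂–3σ̂, * = beyond 3σ̂; sign = side of CL): 1:-B, 2:-C, 3:-C, 4:+C, 5:+C, 6:-C, 7:-C, 8:-C, 9:+C, 10:+C, 11:-B, 12:-A, 13:-C, 14:-A, 15:+C, 16:+C
Rule 2 (two of three consecutive points beyond the same 2σ limit) is satisfied at point 14.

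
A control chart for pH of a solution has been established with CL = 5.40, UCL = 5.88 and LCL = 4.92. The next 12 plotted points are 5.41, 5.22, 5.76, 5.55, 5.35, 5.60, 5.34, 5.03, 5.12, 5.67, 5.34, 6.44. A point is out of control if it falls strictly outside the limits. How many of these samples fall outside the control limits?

1

Compare each point to [4.92, 5.88]: sample 12 = 6.44 > UCL.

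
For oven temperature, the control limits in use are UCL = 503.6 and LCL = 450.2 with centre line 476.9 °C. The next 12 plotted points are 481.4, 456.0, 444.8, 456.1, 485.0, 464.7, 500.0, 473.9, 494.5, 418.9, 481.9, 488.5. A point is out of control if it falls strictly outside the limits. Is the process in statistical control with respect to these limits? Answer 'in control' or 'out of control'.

out of control

Compare each point to [450.2, 503.6]: sample 3 = 444.8 < LCL; sample 10 = 418.9 < LCL.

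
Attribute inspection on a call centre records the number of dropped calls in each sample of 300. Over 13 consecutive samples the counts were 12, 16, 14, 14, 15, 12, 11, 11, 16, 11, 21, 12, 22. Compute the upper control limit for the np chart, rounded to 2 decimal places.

25.49

p̄ = Σdᵢ / (k·n) = 187 / (13 × 300) = 0.04795
UCL = np̄ + 3·√(np̄(1−p̄)) = 14.3846 + 3 × √(14.3846×0.95205) = 14.3846 + 3 × 3.7007 = 25.4866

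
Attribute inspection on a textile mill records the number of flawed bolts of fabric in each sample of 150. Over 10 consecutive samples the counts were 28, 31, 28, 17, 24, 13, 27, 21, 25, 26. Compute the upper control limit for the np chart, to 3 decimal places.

37.470

p̄ = Σdᵢ / (k·n) = 240 / (10 × 150) = 0.16000
UCL = np̄ + 3·√(np̄(1−p̄)) = 24.0000 + 3 × √(24.0000×0.84000) = 24.0000 + 3 × 4.4900 = 37.4700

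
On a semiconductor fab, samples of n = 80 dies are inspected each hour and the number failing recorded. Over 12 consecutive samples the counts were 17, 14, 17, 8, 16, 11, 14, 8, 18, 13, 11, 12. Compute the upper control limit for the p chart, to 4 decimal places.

p̄ = Σdᵢ / (k·n) = 159 / (12 × 80) = 0.16562
UCL = p̄ + 3·√(p̄(1−p̄)/n) = 0.16562 + 3 × √(0.16562×0.83437/80) = 0.16562 + 3 × 0.04156 = 0.29031

0.2903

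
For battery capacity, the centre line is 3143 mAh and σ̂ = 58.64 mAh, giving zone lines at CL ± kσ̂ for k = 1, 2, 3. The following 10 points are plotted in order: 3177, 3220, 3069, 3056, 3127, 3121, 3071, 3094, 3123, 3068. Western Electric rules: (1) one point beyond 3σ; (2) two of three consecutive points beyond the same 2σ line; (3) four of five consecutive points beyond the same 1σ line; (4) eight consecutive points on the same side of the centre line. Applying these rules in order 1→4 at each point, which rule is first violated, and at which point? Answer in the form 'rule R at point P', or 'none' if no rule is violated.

rule 4 at point 10

Zone of each point (C = within 1σ̂, B = 1σ̂–2σ̂, A = 2σ̂–3σ̂, * = beyond 3σ̂; sign = side of CL): 1:+C, 2:+B, 3:-B, 4:-B, 5:-C, 6:-C, 7:-B, 8:-C, 9:-C, 10:-B
Rule 4 (eight consecutive points on the same side of the centre line) is satisfied at point 10.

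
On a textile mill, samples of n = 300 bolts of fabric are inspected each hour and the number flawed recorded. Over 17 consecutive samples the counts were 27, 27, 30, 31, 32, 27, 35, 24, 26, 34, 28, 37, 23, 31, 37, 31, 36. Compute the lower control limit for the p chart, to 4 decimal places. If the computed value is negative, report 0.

0.0489

p̄ = Σdᵢ / (k·n) = 516 / (17 × 300) = 0.10118
LCL = p̄ − 3·√(p̄(1−p̄)/n) = 0.10118 − 3 × 0.01741 = 0.04894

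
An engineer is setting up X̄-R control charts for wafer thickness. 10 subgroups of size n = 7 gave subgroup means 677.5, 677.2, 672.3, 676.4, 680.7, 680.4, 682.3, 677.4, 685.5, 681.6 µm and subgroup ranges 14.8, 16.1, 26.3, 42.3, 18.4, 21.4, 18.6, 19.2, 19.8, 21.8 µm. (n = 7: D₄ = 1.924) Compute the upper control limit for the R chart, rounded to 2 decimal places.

R̄ = (14.8 + 16.1 + 26.3 + 42.3 + 18.4 + 21.4 + 18.6 + 19.2 + 19.8 + 21.8) / 10 = 218.7000 / 10 = 21.8700
UCL_R = D₄·R̄ = 1.924 × 21.8700 = 42.0779

42.08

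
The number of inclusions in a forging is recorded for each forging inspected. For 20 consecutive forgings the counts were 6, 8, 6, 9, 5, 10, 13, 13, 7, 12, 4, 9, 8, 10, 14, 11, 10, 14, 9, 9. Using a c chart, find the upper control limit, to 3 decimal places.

18.523

c̄ = (6 + 8 + 6 + 9 + 5 + 10 + 13 + 13 + 7 + 12 + 4 + 9 + 8 + 10 + 14 + 11 + 10 + 14 + 9 + 9) / 20 = 187 / 20 = 9.3500
UCL = c̄ + 3√c̄ = 9.3500 + 3 × √9.3500 = 9.3500 + 3 × 3.0578 = 18.5233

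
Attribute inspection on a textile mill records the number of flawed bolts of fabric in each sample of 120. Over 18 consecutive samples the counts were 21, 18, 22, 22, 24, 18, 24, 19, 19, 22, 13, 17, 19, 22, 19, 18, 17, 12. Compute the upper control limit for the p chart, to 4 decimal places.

p̄ = Σdᵢ / (k·n) = 346 / (18 × 120) = 0.16019
UCL = p̄ + 3·√(p̄(1−p̄)/n) = 0.16019 + 3 × √(0.16019×0.83981/120) = 0.16019 + 3 × 0.03348 = 0.26063

0.2606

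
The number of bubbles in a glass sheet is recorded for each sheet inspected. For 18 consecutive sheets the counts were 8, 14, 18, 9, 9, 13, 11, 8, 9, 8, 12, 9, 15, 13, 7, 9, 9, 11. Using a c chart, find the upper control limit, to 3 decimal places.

20.465

c̄ = (8 + 14 + 18 + 9 + 9 + 13 + 11 + 8 + 9 + 8 + 12 + 9 + 15 + 13 + 7 + 9 + 9 + 11) / 18 = 192 / 18 = 10.6667
UCL = c̄ + 3√c̄ = 10.6667 + 3 × √10.6667 = 10.6667 + 3 × 3.2660 = 20.4646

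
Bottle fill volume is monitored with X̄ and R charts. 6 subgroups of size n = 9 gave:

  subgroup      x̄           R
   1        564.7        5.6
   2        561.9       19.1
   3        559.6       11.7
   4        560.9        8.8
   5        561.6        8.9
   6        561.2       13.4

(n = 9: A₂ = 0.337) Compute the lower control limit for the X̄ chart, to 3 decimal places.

X̄̄ = (564.7 + 561.9 + 559.6 + 560.9 + 561.6 + 561.2) / 6 = 3369.9000 / 6 = 561.6500
R̄ = (5.6 + 19.1 + 11.7 + 8.8 + 8.9 + 13.4) / 6 = 67.5000 / 6 = 11.2500
LCL = X̄̄ − A₂·R̄ = 561.6500 − 0.337 × 11.2500 = 557.8587

557.859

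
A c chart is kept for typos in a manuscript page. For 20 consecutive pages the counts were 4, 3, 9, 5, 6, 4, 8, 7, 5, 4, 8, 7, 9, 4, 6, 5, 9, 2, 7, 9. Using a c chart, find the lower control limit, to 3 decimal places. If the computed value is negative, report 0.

0.000

c̄ = (4 + 3 + 9 + 5 + 6 + 4 + 8 + 7 + 5 + 4 + 8 + 7 + 9 + 4 + 6 + 5 + 9 + 2 + 7 + 9) / 20 = 121 / 20 = 6.0500
LCL = c̄ − 3√c̄ = 6.0500 − 3 × 2.4597 = -1.3290 → 0 (cannot be negative)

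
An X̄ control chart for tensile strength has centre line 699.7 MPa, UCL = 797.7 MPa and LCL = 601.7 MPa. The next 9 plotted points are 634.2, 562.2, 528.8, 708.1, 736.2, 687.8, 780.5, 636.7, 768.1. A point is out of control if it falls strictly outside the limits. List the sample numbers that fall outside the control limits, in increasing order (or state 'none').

Compare each point to [601.7, 797.7]: sample 2 = 562.2 < LCL; sample 3 = 528.8 < LCL.

2, 3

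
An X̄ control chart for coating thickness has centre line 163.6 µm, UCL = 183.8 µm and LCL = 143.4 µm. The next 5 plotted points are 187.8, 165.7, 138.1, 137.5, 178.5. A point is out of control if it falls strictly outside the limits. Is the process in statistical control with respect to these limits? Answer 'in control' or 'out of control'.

Compare each point to [143.4, 183.8]: sample 1 = 187.8 > UCL; sample 3 = 138.1 < LCL; sample 4 = 137.5 < LCL.

out of control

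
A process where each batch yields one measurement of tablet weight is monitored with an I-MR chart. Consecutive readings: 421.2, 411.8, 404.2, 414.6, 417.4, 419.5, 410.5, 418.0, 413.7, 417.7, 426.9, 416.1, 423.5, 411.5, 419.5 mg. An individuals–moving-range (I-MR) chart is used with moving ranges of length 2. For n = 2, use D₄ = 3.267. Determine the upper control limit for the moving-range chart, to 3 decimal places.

24.386

Moving ranges: 9.4, 7.6, 10.4, 2.8, 2.1, 9.0, 7.5, 4.3, 4.0, 9.2, 10.8, 7.4, 12.0, 8.0; M̄R̄ = 104.5000 / 14 = 7.4643
UCL_MR = D₄·M̄R̄ = 3.267 × 7.4643 = 24.3858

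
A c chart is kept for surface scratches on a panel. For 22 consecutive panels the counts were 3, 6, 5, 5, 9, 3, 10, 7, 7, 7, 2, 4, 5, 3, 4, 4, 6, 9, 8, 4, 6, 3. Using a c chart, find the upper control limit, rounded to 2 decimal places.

c̄ = (3 + 6 + 5 + 5 + 9 + 3 + 10 + 7 + 7 + 7 + 2 + 4 + 5 + 3 + 4 + 4 + 6 + 9 + 8 + 4 + 6 + 3) / 22 = 120 / 22 = 5.4545
UCL = c̄ + 3√c̄ = 5.4545 + 3 × √5.4545 = 5.4545 + 3 × 2.3355 = 12.4610

12.46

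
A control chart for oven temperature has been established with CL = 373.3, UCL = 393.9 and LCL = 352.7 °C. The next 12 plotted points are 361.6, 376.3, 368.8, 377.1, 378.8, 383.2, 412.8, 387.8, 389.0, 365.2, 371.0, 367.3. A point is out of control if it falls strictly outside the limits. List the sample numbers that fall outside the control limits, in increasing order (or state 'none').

Compare each point to [352.7, 393.9]: sample 7 = 412.8 > UCL.

7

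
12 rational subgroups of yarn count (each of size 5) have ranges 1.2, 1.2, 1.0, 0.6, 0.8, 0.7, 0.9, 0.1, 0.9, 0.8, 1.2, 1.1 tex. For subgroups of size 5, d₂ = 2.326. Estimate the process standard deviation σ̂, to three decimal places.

R̄ = (1.2 + 1.2 + 1.0 + 0.6 + 0.8 + 0.7 + 0.9 + 0.1 + 0.9 + 0.8 + 1.2 + 1.1) / 12 = 0.8750
σ̂ = R̄ / d₂ = 0.8750 / 2.326 = 0.3762

0.376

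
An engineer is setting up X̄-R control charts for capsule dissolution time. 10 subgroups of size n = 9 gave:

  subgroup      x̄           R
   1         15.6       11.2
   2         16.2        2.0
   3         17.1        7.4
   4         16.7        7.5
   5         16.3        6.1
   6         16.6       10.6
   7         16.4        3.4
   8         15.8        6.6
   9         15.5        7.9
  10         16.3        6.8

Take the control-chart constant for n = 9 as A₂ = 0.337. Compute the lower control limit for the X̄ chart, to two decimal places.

13.91

X̄̄ = (15.6 + 16.2 + 17.1 + 16.7 + 16.3 + 16.6 + 16.4 + 15.8 + 15.5 + 16.3) / 10 = 162.5000 / 10 = 16.2500
R̄ = (11.2 + 2.0 + 7.4 + 7.5 + 6.1 + 10.6 + 3.4 + 6.6 + 7.9 + 6.8) / 10 = 69.5000 / 10 = 6.9500
LCL = X̄̄ − A₂·R̄ = 16.2500 − 0.337 × 6.9500 = 13.9078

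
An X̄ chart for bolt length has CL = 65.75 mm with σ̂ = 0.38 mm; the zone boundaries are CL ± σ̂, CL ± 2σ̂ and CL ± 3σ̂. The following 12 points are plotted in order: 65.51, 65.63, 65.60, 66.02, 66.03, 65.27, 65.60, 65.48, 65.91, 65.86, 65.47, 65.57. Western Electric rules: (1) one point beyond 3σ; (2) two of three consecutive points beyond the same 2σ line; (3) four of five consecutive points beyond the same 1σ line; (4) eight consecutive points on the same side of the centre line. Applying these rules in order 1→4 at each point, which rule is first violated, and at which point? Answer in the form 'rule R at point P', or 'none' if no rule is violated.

none

Zone of each point (C = within 1σ̂, B = 1σ̂–2σ̂, A = 2σ̂–3σ̂, * = beyond 3σ̂; sign = side of CL): 1:-C, 2:-C, 3:-C, 4:+C, 5:+C, 6:-B, 7:-C, 8:-C, 9:+C, 10:+C, 11:-C, 12:-C
No rule fires across all 12 points.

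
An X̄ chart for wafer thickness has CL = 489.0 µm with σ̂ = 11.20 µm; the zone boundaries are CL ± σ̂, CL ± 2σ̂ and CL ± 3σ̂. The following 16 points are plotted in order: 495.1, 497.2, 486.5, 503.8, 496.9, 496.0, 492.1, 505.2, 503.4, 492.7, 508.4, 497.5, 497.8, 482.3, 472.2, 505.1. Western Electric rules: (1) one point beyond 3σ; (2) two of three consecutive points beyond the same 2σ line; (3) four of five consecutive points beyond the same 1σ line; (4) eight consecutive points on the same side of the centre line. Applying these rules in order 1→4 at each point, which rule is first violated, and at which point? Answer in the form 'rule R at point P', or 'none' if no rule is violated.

Zone of each point (C = within 1σ̂, B = 1σ̂–2σ̂, A = 2σ̂–3σ̂, * = beyond 3σ̂; sign = side of CL): 1:+C, 2:+C, 3:-C, 4:+B, 5:+C, 6:+C, 7:+C, 8:+B, 9:+B, 10:+C, 11:+B, 12:+C, 13:+C, 14:-C, 15:-B, 16:+B
Rule 4 (eight consecutive points on the same side of the centre line) is satisfied at point 11.

rule 4 at point 11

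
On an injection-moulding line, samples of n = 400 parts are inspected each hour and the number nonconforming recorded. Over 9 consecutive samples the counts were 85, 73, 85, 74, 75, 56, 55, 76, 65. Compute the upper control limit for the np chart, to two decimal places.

94.55

p̄ = Σdᵢ / (k·n) = 644 / (9 × 400) = 0.17889
UCL = np̄ + 3·√(np̄(1−p̄)) = 71.5556 + 3 × √(71.5556×0.82111) = 71.5556 + 3 × 7.6652 = 94.5511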